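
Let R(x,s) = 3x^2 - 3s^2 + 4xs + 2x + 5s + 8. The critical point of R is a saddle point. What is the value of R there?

∂R/∂x = 6x + 4s + 2 = 0 and ∂R/∂s = 4x - 6s + 5 = 0, so (x, s) = (-8/13, 11/26).
The Hessian has R_{xx} = 6, R_{ss} = -6, R_{xs} = 4, giving D = -52 < 0, so the point is a saddle point.
R(-8/13, 11/26) = 439/52.

439/52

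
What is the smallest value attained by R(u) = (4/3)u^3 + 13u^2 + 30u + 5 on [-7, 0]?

-76/3

The derivative is 4u^2 + 26u + 30, which vanishes at u = -5 and u = -3/2.
Evaluating at the critical points and endpoints: R(-7) = -76/3,  R(-5) = 40/3,  R(-3/2) = -61/4,  R(0) = 5.
The minimum over the interval is -76/3, attained at u = -7.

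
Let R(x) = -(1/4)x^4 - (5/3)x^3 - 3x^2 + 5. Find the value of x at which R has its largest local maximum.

R'(x) = -x^3 - 5x^2 - 6x. Setting R'(x) = 0 gives x ∈ {-3, -2, 0}.
R''(x) = -3x^2 - 10x - 6. R''(-3) = -3 < 0 ⇒ local maximum; R''(-2) = 2 > 0 ⇒ local minimum; R''(0) = -6 < 0 ⇒ local maximum.
So the largest local maximum value is R(0) = 5.

0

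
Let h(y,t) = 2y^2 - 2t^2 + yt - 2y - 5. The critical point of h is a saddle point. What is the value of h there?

-93/17

∂h/∂y = 4y + t - 2 = 0 and ∂h/∂t = y - 4t = 0, so (y, t) = (8/17, 2/17).
The Hessian has h_{yy} = 4, h_{tt} = -4, h_{yt} = 1, giving D = -17 < 0, so the point is a saddle point.
h(8/17, 2/17) = -93/17.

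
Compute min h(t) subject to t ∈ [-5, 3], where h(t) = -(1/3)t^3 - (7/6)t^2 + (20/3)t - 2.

-26

Differentiating, h'(t) = -t^2 - (7/3)t + 20/3; which vanishes at t = -4 and t = 5/3.
Candidates: h(-5) = -137/6; h(-4) = -26; h(5/3) = 701/162; h(3) = -3/2.
Hence the absolute minimum is -26 at t = -4.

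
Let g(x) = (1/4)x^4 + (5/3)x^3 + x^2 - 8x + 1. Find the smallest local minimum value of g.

g'(x) = x^3 + 5x^2 + 2x - 8. Setting g'(x) = 0 gives x ∈ {-4, -2, 1}.
Since g''(x) = 3x^2 + 10x + 2, we get g''(-4) = 10 > 0 ⇒ local minimum; g''(-2) = -6 < 0 ⇒ local maximum; g''(1) = 15 > 0 ⇒ local minimum.
So the smallest local minimum value is g(1) = -49/12.

-49/12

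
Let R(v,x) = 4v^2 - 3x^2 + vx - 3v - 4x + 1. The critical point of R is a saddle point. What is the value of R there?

74/49

∂R/∂v = 8v + x - 3 = 0 and ∂R/∂x = v - 6x - 4 = 0, so (v, x) = (22/49, -29/49).
The Hessian has R_{vv} = 8, R_{xx} = -6, R_{vx} = 1, giving D = -49 < 0, so the point is a saddle point.
R(22/49, -29/49) = 74/49.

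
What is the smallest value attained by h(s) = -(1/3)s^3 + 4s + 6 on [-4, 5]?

The derivative is -s^2 + 4, which vanishes at s = -2 and s = 2.
Compare values at every candidate in [-4, 5]: h(-4) = 34/3; h(-2) = 2/3; h(2) = 34/3; h(5) = -47/3.
So the minimum is h(5) = -47/3.

-47/3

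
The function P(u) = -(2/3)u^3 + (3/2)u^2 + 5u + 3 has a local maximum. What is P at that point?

P'(u) = -2u^2 + 3u + 5. Setting P'(u) = 0 gives u ∈ {-1, 5/2}.
Since P''(u) = -4u + 3, we get P''(-1) = 7 > 0 ⇒ local minimum; P''(5/2) = -7 < 0 ⇒ local maximum.
So the local maximum value is P(5/2) = 347/24.

347/24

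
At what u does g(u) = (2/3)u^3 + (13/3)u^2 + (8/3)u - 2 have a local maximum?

-4

Critical points: g'(u) = 2u^2 + (26/3)u + 8/3 vanishes at u = -4, -1/3.
Second-derivative test with g''(u) = 4u + 26/3: g''(-4) = -22/3 < 0 ⇒ local maximum; g''(-1/3) = 22/3 > 0 ⇒ local minimum.
So the local maximum value is g(-4) = 14.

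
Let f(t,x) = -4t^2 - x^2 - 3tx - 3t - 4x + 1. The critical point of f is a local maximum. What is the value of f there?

∂f/∂t = -8t - 3x - 3 = 0 and ∂f/∂x = -3t - 2x - 4 = 0, so (t, x) = (6/7, -23/7).
The Hessian has f_{tt} = -8, f_{xx} = -2, f_{tx} = -3, giving D = 7 > 0 with f_{tt} < 0, so the point is a local maximum.
f(6/7, -23/7) = 44/7.

44/7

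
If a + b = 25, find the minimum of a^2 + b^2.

With a + b = 25, a^2 + b^2 = a^2 + (25 − a)^2.
The derivative 2a − 2(25 − a) = 4a − 50 vanishes at a = 25/2; second derivative 4 > 0, a minimum.
The minimum is 2·(25/2)^2 = 625/2.

625/2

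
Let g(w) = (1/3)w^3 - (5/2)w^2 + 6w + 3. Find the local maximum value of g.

g'(w) = w^2 - 5w + 6. Setting g'(w) = 0 gives w ∈ {2, 3}.
Second-derivative test with g''(w) = 2w - 5: g''(2) = -1 < 0 ⇒ local maximum; g''(3) = 1 > 0 ⇒ local minimum.
Thus g has its local maximum at w = 2, with value 23/3.

23/3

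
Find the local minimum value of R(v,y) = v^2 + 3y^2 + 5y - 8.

-121/12

∂R/∂v = 2v = 0 and ∂R/∂y = 6y + 5 = 0, so (v, y) = (0, -5/6).
The Hessian has R_{vv} = 2, R_{yy} = 6, R_{vy} = 0, giving D = 12 > 0 with R_{vv} > 0, so the point is a local minimum.
R(0, -5/6) = -121/12.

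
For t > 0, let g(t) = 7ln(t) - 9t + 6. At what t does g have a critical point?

7/9

g'(t) = 7/t − 9 = 0 gives t = 7/9.
g''(t) = -7/t², which is negative for t > 0, so this is a local maximum.
g(7/9) = 7·ln(7/9) - 7 + 6 ≈ -2.7592.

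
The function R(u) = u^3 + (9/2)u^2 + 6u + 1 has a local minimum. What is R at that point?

R'(u) = 3u^2 + 9u + 6. Setting R'(u) = 0 gives u ∈ {-2, -1}.
R''(u) = 6u + 9. R''(-2) = -3 < 0 ⇒ local maximum; R''(-1) = 3 > 0 ⇒ local minimum.
The local minimum is R(-1) = -3/2.

-3/2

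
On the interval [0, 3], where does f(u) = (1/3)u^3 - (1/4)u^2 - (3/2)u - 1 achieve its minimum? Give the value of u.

3/2

Differentiating, f'(u) = u^2 - (1/2)u - 3/2; whose only zero in [0, 3] is u = 3/2.
Candidates: f(0) = -1; f(3/2) = -43/16; f(3) = 5/4.
So the minimum is f(3/2) = -43/16.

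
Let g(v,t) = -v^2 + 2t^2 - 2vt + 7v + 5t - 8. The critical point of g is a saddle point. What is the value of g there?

47/12

∂g/∂v = -2v - 2t + 7 = 0 and ∂g/∂t = -2v + 4t + 5 = 0, so (v, t) = (19/6, 1/3).
The Hessian has g_{vv} = -2, g_{tt} = 4, g_{vt} = -2, giving D = -12 < 0, so the point is a saddle point.
g(19/6, 1/3) = 47/12.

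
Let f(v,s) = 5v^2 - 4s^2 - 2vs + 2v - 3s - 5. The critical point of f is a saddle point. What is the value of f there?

-403/84

∂f/∂v = 10v - 2s + 2 = 0 and ∂f/∂s = -2v - 8s - 3 = 0, so (v, s) = (-11/42, -13/42).
The Hessian has f_{vv} = 10, f_{ss} = -8, f_{vs} = -2, giving D = -84 < 0, so the point is a saddle point.
f(-11/42, -13/42) = -403/84.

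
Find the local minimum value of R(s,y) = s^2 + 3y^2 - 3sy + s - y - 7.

-22/3

∂R/∂s = 2s - 3y + 1 = 0 and ∂R/∂y = -3s + 6y - 1 = 0, so (s, y) = (-1, -1/3).
The Hessian has R_{ss} = 2, R_{yy} = 6, R_{sy} = -3, giving D = 3 > 0 with R_{ss} > 0, so the point is a local minimum.
R(-1, -1/3) = -22/3.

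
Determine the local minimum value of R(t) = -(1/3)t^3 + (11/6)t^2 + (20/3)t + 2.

-230/81

R'(t) = -t^2 + (11/3)t + 20/3. Setting R'(t) = 0 gives t ∈ {-4/3, 5}.
Since R''(t) = -2t + 11/3, we get R''(-4/3) = 19/3 > 0 ⇒ local minimum; R''(5) = -19/3 < 0 ⇒ local maximum.
Thus R has its local minimum at t = -4/3, with value -230/81.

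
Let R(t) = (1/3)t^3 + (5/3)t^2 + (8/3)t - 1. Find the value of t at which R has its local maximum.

R'(t) = t^2 + (10/3)t + 8/3 = 0 at t = -2, -4/3.
Since R''(t) = 2t + 10/3, we get R''(-2) = -2/3 < 0 ⇒ local maximum; R''(-4/3) = 2/3 > 0 ⇒ local minimum.
Thus R has its local maximum at t = -2, with value -7/3.

-2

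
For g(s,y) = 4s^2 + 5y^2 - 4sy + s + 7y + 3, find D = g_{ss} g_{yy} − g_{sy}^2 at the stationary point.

∂g/∂s = 8s - 4y + 1 = 0 and ∂g/∂y = -4s + 10y + 7 = 0, so (s, y) = (-19/32, -15/16).
The Hessian has g_{ss} = 8, g_{yy} = 10, g_{sy} = -4, giving D = 64 > 0 with g_{ss} > 0, so the point is a local minimum.
D = (8)·(10) − (-4)^2 = 64.

64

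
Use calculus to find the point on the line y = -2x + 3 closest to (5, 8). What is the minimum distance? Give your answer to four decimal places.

Minimize D(x)^2 = (x - 5)^2 + (-2x - 5)^2.
d/dx[D^2] = 2(x - 5) + 2·(-2)·(-2x - 5) = 0 ⇒ x = -1.
Then y = 5 and the distance is √(45) ≈ 6.7082.

6.7082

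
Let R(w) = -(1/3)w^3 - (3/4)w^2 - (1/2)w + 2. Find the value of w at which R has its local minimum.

-1

R'(w) = -w^2 - (3/2)w - 1/2 = 0 at w = -1, -1/2.
Since R''(w) = -2w - 3/2, we get R''(-1) = 1/2 > 0 ⇒ local minimum; R''(-1/2) = -1/2 < 0 ⇒ local maximum.
Thus R has its local minimum at w = -1, with value 25/12.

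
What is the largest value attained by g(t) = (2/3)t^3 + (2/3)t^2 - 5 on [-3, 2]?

3

Differentiating, g'(t) = 2t^2 + (4/3)t; which vanishes at t = -2/3 and t = 0.
Candidates: g(-3) = -17; g(-2/3) = -397/81; g(0) = -5; g(2) = 3.
Hence the absolute maximum is 3 at t = 2.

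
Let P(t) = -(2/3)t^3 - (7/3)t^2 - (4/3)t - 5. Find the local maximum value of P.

P'(t) = -2t^2 - (14/3)t - 4/3 = 0 at t = -2, -1/3.
Since P''(t) = -4t - 14/3, we get P''(-2) = 10/3 > 0 ⇒ local minimum; P''(-1/3) = -10/3 < 0 ⇒ local maximum.
So the local maximum value is P(-1/3) = -388/81.

-388/81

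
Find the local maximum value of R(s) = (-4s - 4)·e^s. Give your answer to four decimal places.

0.5413

By the product rule, R'(s) = (-4s - 8)·e^s. Since e^s > 0, the only critical point is s = -2.
R''(-2) has the same sign as -4 < 0, so this is a local maximum.
R(-2) = (4)·e^(-2) ≈ 0.5413.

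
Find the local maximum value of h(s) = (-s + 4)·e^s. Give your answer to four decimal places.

20.0855

h'(s) = (-1)·e^s + (-s + 4)·1·e^s = (-s + 3)·e^s. Since e^s > 0, the only critical point is s = 3.
h''(3) has the same sign as -1 < 0, so this is a local maximum.
h(3) = (1)·e^(3) ≈ 20.0855.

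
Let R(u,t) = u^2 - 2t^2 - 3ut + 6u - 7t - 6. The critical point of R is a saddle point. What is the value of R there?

∂R/∂u = 2u - 3t + 6 = 0 and ∂R/∂t = -3u - 4t - 7 = 0, so (u, t) = (-45/17, 4/17).
The Hessian has R_{uu} = 2, R_{tt} = -4, R_{ut} = -3, giving D = -17 < 0, so the point is a saddle point.
R(-45/17, 4/17) = -251/17.

-251/17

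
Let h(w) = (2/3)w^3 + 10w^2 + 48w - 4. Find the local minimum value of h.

Critical points: h'(w) = 2w^2 + 20w + 48 vanishes at w = -6, -4.
Since h''(w) = 4w + 20, we get h''(-6) = -4 < 0 ⇒ local maximum; h''(-4) = 4 > 0 ⇒ local minimum.
Thus h has its local minimum at w = -4, with value -236/3.

-236/3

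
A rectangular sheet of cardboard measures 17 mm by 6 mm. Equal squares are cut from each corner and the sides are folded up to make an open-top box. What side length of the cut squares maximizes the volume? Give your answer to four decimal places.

1.3445

With cut size x, the volume is V(x) = x(17 − 2x)(6 − 2x) for 0 < x < 3.
V'(x) = 12x^2 − 92x + 102. Setting V'(x) = 0 gives x ≈ 1.3445 (the root in (0, 3)).
V''(x) = 24x − 92 is negative there, so this is the maximum; V ≈ 63.7074.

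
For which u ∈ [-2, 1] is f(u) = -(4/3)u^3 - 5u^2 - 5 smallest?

The derivative is -4u^2 - 10u, whose only zero in [-2, 1] is u = 0.
Compare values at every candidate in [-2, 1]: f(-2) = -43/3, f(0) = -5, f(1) = -34/3.
Hence the absolute minimum is -43/3 at u = -2.

-2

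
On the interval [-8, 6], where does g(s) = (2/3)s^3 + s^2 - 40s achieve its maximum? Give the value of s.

The derivative is 2s^2 + 2s - 40, which vanishes at s = -5 and s = 4.
Compare values at every candidate in [-8, 6]: g(-8) = 128/3; g(-5) = 425/3; g(4) = -304/3; g(6) = -60.
So the maximum is g(-5) = 425/3.

-5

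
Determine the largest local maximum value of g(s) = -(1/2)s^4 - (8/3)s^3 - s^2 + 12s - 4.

23/6

g'(s) = -2s^3 - 8s^2 - 2s + 12 = 0 at s = -3, -2, 1.
Since g''(s) = -6s^2 - 16s - 2, we get g''(-3) = -8 < 0 ⇒ local maximum; g''(-2) = 6 > 0 ⇒ local minimum; g''(1) = -24 < 0 ⇒ local maximum.
The largest local maximum is g(1) = 23/6.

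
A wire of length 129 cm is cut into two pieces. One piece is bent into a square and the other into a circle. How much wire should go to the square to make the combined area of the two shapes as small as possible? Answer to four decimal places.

Let x be the length used for the square. Square side x/4; circle radius (129−x)/(2π).
A(x) = (x/4)² + π·((129−x)/(2π))² = x²/16 + (129−x)²/(4π) for 0 ≤ x ≤ 129. A'(x) = x/8 − (129−x)/(2π) = 0 gives x = 4·129/(π+4) ≈ 72.2528.
A'' = 1/8 + 1/(2π) > 0, so this gives the minimum combined area; x ≈ 72.2528 cm to the square.

72.2528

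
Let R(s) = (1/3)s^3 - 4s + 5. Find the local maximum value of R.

R'(s) = s^2 - 4. Setting R'(s) = 0 gives s ∈ {-2, 2}.
R''(s) = 2s. R''(-2) = -4 < 0 ⇒ local maximum; R''(2) = 4 > 0 ⇒ local minimum.
Thus R has its local maximum at s = -2, with value 31/3.

31/3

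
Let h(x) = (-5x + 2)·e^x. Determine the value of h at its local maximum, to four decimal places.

2.7441

By the product rule, h'(x) = (-5x - 3)·e^x. Since e^x > 0, the only critical point is x = -3/5.
h''(-3/5) has the same sign as -5 < 0, so this is a local maximum.
h(-3/5) = (5)·e^(-3/5) ≈ 2.7441.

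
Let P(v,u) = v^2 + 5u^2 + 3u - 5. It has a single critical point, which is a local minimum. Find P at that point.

-109/20

∂P/∂v = 2v = 0 and ∂P/∂u = 10u + 3 = 0, so (v, u) = (0, -3/10).
The Hessian has P_{vv} = 2, P_{uu} = 10, P_{vu} = 0, giving D = 20 > 0 with P_{vv} > 0, so the point is a local minimum.
P(0, -3/10) = -109/20.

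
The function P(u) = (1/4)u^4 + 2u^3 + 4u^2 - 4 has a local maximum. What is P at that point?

Critical points: P'(u) = u^3 + 6u^2 + 8u vanishes at u = -4, -2, 0.
Second-derivative test with P''(u) = 3u^2 + 12u + 8: P''(-4) = 8 > 0 ⇒ local minimum; P''(-2) = -4 < 0 ⇒ local maximum; P''(0) = 8 > 0 ⇒ local minimum.
The local maximum is P(-2) = 0.

0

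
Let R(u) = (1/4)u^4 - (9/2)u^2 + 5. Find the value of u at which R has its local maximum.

R'(u) = u^3 - 9u = 0 at u = -3, 0, 3.
Since R''(u) = 3u^2 - 9, we get R''(-3) = 18 > 0 ⇒ local minimum; R''(0) = -9 < 0 ⇒ local maximum; R''(3) = 18 > 0 ⇒ local minimum.
The local maximum is R(0) = 5.

0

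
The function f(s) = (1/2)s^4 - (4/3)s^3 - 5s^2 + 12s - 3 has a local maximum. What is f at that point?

Critical points: f'(s) = 2s^3 - 4s^2 - 10s + 12 vanishes at s = -2, 1, 3.
Second-derivative test with f''(s) = 6s^2 - 8s - 10: f''(-2) = 30 > 0 ⇒ local minimum; f''(1) = -12 < 0 ⇒ local maximum; f''(3) = 20 > 0 ⇒ local minimum.
So the local maximum value is f(1) = 19/6.

19/6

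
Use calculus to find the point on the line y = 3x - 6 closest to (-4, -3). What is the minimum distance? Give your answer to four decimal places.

4.7434

Minimize D(x)^2 = (x + 4)^2 + (3x - 3)^2.
d/dx[D^2] = 2(x + 4) + 2·3·(3x - 3) = 0 ⇒ x = 1/2.
Then y = -9/2 and the distance is √(45/2) ≈ 4.7434.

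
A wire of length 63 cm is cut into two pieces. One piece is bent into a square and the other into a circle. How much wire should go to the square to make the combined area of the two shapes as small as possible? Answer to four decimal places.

Let x be the length used for the square. Square side x/4; circle radius (63−x)/(2π).
A(x) = (x/4)² + π·((63−x)/(2π))² = x²/16 + (63−x)²/(4π) for 0 ≤ x ≤ 63. A'(x) = x/8 − (63−x)/(2π) = 0 gives x = 4·63/(π+4) ≈ 35.2862.
A'' = 1/8 + 1/(2π) > 0, so this gives the minimum combined area; x ≈ 35.2862 cm to the square.

35.2862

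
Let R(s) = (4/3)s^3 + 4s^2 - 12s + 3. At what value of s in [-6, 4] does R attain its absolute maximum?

4

The derivative is 4s^2 + 8s - 12, which vanishes at s = -3 and s = 1.
Candidates: R(-6) = -69, R(-3) = 39, R(1) = -11/3, R(4) = 313/3.
Hence the absolute maximum is 313/3 at s = 4.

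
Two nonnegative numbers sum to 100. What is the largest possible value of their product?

2500

With x + y = 100, the product is P(x) = x(100 − x).
P'(x) = 100 − 2x = 0 gives x = 50; P'' = −2 < 0, so this is the maximum.
P = 50·50 = 2500.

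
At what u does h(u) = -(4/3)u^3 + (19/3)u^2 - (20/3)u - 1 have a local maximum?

h'(u) = -4u^2 + (38/3)u - 20/3 = 0 at u = 2/3, 5/2.
Since h''(u) = -8u + 38/3, we get h''(2/3) = 22/3 > 0 ⇒ local minimum; h''(5/2) = -22/3 < 0 ⇒ local maximum.
The local maximum is h(5/2) = 13/12.

5/2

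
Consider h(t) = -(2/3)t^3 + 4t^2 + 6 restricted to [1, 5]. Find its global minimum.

28/3

h'(t) = -2t^2 + 8t, whose only zero in [1, 5] is t = 4.
Compare values at every candidate in [1, 5]: h(1) = 28/3; h(4) = 82/3; h(5) = 68/3.
The minimum over the interval is 28/3, attained at t = 1.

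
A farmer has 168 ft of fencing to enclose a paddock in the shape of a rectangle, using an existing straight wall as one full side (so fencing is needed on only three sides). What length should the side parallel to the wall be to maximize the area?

84

Let the sides perpendicular to the wall have length x and the parallel side y, so 2x + y = 168 and the area is A = xy = x(168 − 2x).
A'(x) = 168 − 4x = 0 gives x = 42, and A''(x) = −4 < 0 confirms a maximum.
Then y = 168 − 2·42 = 84 and A = 3528.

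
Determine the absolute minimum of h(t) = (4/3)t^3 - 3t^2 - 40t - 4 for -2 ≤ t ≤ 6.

-380/3

h'(t) = 4t^2 - 6t - 40, whose only zero in [-2, 6] is t = 4.
Compare values at every candidate in [-2, 6]: h(-2) = 160/3,  h(4) = -380/3,  h(6) = -64.
So the minimum is h(4) = -380/3.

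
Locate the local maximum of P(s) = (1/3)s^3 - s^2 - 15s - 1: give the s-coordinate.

P'(s) = s^2 - 2s - 15. Setting P'(s) = 0 gives s ∈ {-3, 5}.
Since P''(s) = 2s - 2, we get P''(-3) = -8 < 0 ⇒ local maximum; P''(5) = 8 > 0 ⇒ local minimum.
So the local maximum value is P(-3) = 26.

-3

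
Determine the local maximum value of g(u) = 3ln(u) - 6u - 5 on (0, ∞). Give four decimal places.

-10.0794

g'(u) = 3/u − 6 = 0 gives u = 1/2.
g''(u) = -3/u², which is negative for u > 0, so this is a local maximum.
g(1/2) = 3·ln(1/2) - 3 - 5 ≈ -10.0794.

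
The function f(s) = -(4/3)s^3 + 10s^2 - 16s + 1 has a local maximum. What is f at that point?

f'(s) = -4s^2 + 20s - 16 = 0 at s = 1, 4.
Second-derivative test with f''(s) = -8s + 20: f''(1) = 12 > 0 ⇒ local minimum; f''(4) = -12 < 0 ⇒ local maximum.
Thus f has its local maximum at s = 4, with value 35/3.

35/3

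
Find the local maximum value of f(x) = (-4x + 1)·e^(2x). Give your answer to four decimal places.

1.2131

Differentiating with the product rule gives f'(x) = (-8x - 2)·e^(2x). Since e^(2x) > 0, the only critical point is x = -1/4.
f''(-1/4) has the same sign as -8 < 0, so this is a local maximum.
f(-1/4) = (2)·e^(-1/2) ≈ 1.2131.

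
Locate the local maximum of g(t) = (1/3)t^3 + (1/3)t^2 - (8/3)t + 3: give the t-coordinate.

g'(t) = t^2 + (2/3)t - 8/3. Setting g'(t) = 0 gives t ∈ {-2, 4/3}.
Since g''(t) = 2t + 2/3, we get g''(-2) = -10/3 < 0 ⇒ local maximum; g''(4/3) = 10/3 > 0 ⇒ local minimum.
The local maximum is g(-2) = 7.

-2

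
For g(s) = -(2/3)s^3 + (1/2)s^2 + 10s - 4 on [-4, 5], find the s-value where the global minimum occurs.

g'(s) = -2s^2 + s + 10, which vanishes at s = -2 and s = 5/2.
Evaluating at the critical points and endpoints: g(-4) = 20/3; g(-2) = -50/3; g(5/2) = 329/24; g(5) = -149/6.
So the minimum is g(5) = -149/6.

5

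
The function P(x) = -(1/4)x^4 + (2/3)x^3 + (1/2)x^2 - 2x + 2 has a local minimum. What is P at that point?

P'(x) = -x^3 + 2x^2 + x - 2 = 0 at x = -1, 1, 2.
Since P''(x) = -3x^2 + 4x + 1, we get P''(-1) = -6 < 0 ⇒ local maximum; P''(1) = 2 > 0 ⇒ local minimum; P''(2) = -3 < 0 ⇒ local maximum.
So the local minimum value is P(1) = 11/12.

11/12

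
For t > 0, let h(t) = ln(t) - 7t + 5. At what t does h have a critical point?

1/7

h'(t) = 1/t − 7 = 0 gives t = 1/7.
h''(t) = -1/t², which is negative for t > 0, so this is a local maximum.
h(1/7) = 1·ln(1/7) - 1 + 5 ≈ 2.0541.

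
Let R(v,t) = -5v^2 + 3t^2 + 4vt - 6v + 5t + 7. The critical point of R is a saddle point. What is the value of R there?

635/76

∂R/∂v = -10v + 4t - 6 = 0 and ∂R/∂t = 4v + 6t + 5 = 0, so (v, t) = (-14/19, -13/38).
The Hessian has R_{vv} = -10, R_{tt} = 6, R_{vt} = 4, giving D = -76 < 0, so the point is a saddle point.
R(-14/19, -13/38) = 635/76.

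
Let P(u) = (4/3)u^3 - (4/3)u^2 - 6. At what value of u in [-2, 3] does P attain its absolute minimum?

-2

The derivative is 4u^2 - (8/3)u, which vanishes at u = 0 and u = 2/3.
Compare values at every candidate in [-2, 3]: P(-2) = -22, P(0) = -6, P(2/3) = -502/81, P(3) = 18.
So the minimum is P(-2) = -22.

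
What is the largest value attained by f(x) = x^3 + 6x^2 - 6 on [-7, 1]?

26

f'(x) = 3x^2 + 12x, which vanishes at x = -4 and x = 0.
Evaluating at the critical points and endpoints: f(-7) = -55, f(-4) = 26, f(0) = -6, f(1) = 1.
So the maximum is f(-4) = 26.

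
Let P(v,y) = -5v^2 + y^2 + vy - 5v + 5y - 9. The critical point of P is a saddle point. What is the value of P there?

-88/7

∂P/∂v = -10v + y - 5 = 0 and ∂P/∂y = v + 2y + 5 = 0, so (v, y) = (-5/7, -15/7).
The Hessian has P_{vv} = -10, P_{yy} = 2, P_{vy} = 1, giving D = -21 < 0, so the point is a saddle point.
P(-5/7, -15/7) = -88/7.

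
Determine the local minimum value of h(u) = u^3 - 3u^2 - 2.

Critical points: h'(u) = 3u^2 - 6u vanishes at u = 0, 2.
Since h''(u) = 6u - 6, we get h''(0) = -6 < 0 ⇒ local maximum; h''(2) = 6 > 0 ⇒ local minimum.
Thus h has its local minimum at u = 2, with value -6.

-6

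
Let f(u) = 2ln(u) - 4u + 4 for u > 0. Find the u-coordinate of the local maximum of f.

1/2

f'(u) = 2/u − 4 = 0 gives u = 1/2.
f''(u) = -2/u², which is negative for u > 0, so this is a local maximum.
f(1/2) = 2·ln(1/2) - 2 + 4 ≈ 0.6137.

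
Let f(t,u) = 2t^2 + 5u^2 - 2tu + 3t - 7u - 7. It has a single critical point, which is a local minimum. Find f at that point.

∂f/∂t = 4t - 2u + 3 = 0 and ∂f/∂u = -2t + 10u - 7 = 0, so (t, u) = (-4/9, 11/18).
The Hessian has f_{tt} = 4, f_{uu} = 10, f_{tu} = -2, giving D = 36 > 0 with f_{tt} > 0, so the point is a local minimum.
f(-4/9, 11/18) = -353/36.

-353/36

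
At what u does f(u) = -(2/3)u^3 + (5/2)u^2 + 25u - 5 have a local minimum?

f'(u) = -2u^2 + 5u + 25. Setting f'(u) = 0 gives u ∈ {-5/2, 5}.
Since f''(u) = -4u + 5, we get f''(-5/2) = 15 > 0 ⇒ local minimum; f''(5) = -15 < 0 ⇒ local maximum.
The local minimum is f(-5/2) = -995/24.

-5/2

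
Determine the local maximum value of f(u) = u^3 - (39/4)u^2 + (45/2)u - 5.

Critical points: f'(u) = 3u^2 - (39/2)u + 45/2 vanishes at u = 3/2, 5.
Second-derivative test with f''(u) = 6u - 39/2: f''(3/2) = -21/2 < 0 ⇒ local maximum; f''(5) = 21/2 > 0 ⇒ local minimum.
The local maximum is f(3/2) = 163/16.

163/16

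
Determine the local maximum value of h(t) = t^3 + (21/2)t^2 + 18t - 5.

h'(t) = 3t^2 + 21t + 18 = 0 at t = -6, -1.
Second-derivative test with h''(t) = 6t + 21: h''(-6) = -15 < 0 ⇒ local maximum; h''(-1) = 15 > 0 ⇒ local minimum.
The local maximum is h(-6) = 49.

49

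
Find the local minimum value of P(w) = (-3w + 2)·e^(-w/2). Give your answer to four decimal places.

Differentiating with the product rule gives P'(w) = ((3/2)w - 4)·e^(-w/2). Since e^(-w/2) > 0, the only critical point is w = 8/3.
P''(8/3) has the same sign as 3/2 > 0, so this is a local minimum.
P(8/3) = (-6)·e^(-4/3) ≈ -1.5816.

-1.5816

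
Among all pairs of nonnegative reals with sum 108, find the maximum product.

With x + y = 108, the product is P(x) = x(108 − x).
P'(x) = 108 − 2x = 0 gives x = 54; P'' = −2 < 0, so this is the maximum.
P = 54·54 = 2916.

2916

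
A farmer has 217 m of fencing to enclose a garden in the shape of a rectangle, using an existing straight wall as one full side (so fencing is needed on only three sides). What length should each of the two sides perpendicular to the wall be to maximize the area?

Let the sides perpendicular to the wall have length x and the parallel side y, so 2x + y = 217 and the area is A = xy = x(217 − 2x).
A'(x) = 217 − 4x = 0 gives x = 217/4, and A''(x) = −4 < 0 confirms a maximum.
Then y = 217 − 2·217/4 = 217/2 and A = 47089/8.

217/4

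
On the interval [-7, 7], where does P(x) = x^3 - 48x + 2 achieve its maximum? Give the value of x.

P'(x) = 3x^2 - 48, which vanishes at x = -4 and x = 4.
Candidates: P(-7) = -5, P(-4) = 130, P(4) = -126, P(7) = 9.
Hence the absolute maximum is 130 at x = -4.

-4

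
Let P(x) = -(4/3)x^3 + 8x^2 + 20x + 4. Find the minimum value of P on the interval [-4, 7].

-20/3

The derivative is -4x^2 + 16x + 20, which vanishes at x = -1 and x = 5.
Evaluating at the critical points and endpoints: P(-4) = 412/3, P(-1) = -20/3, P(5) = 412/3, P(7) = 236/3.
So the minimum is P(-1) = -20/3.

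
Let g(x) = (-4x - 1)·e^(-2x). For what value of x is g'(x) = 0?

1/4

Differentiating with the product rule gives g'(x) = (8x - 2)·e^(-2x). Since e^(-2x) > 0, the only critical point is x = 1/4.
g''(1/4) has the same sign as 8 > 0, so this is a local minimum.
g(1/4) = (-2)·e^(-1/2) ≈ -1.2131.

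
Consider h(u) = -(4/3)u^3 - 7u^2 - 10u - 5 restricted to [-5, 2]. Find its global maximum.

h'(u) = -4u^2 - 14u - 10, which vanishes at u = -5/2 and u = -1.
Compare values at every candidate in [-5, 2]: h(-5) = 110/3,  h(-5/2) = -35/12,  h(-1) = -2/3,  h(2) = -191/3.
Hence the absolute maximum is 110/3 at u = -5.

110/3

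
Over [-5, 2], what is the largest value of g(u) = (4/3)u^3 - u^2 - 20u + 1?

79/3

The derivative is 4u^2 - 2u - 20, whose only zero in [-5, 2] is u = -2.
Evaluating at the critical points and endpoints: g(-5) = -272/3; g(-2) = 79/3; g(2) = -97/3.
Hence the absolute maximum is 79/3 at u = -2.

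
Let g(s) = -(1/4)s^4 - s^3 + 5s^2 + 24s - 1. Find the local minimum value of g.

g'(s) = -s^3 - 3s^2 + 10s + 24. Setting g'(s) = 0 gives s ∈ {-4, -2, 3}.
Since g''(s) = -3s^2 - 6s + 10, we get g''(-4) = -14 < 0 ⇒ local maximum; g''(-2) = 10 > 0 ⇒ local minimum; g''(3) = -35 < 0 ⇒ local maximum.
The local minimum is g(-2) = -25.

-25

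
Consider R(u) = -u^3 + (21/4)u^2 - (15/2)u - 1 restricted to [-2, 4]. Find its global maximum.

Differentiating, R'(u) = -3u^2 + (21/2)u - 15/2; which vanishes at u = 1 and u = 5/2.
Evaluating at the critical points and endpoints: R(-2) = 43; R(1) = -17/4; R(5/2) = -41/16; R(4) = -11.
The maximum over the interval is 43, attained at u = -2.

43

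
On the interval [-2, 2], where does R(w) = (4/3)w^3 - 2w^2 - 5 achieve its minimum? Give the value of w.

Differentiating, R'(w) = 4w^2 - 4w; which vanishes at w = 0 and w = 1.
Evaluating at the critical points and endpoints: R(-2) = -71/3, R(0) = -5, R(1) = -17/3, R(2) = -7/3.
The minimum over the interval is -71/3, attained at w = -2.

-2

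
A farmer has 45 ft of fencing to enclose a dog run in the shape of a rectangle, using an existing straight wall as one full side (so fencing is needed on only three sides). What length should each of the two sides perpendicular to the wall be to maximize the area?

45/4

Let the sides perpendicular to the wall have length x and the parallel side y, so 2x + y = 45 and the area is A = xy = x(45 − 2x).
A'(x) = 45 − 4x = 0 gives x = 45/4, and A''(x) = −4 < 0 confirms a maximum.
Then y = 45 − 2·45/4 = 45/2 and A = 2025/8.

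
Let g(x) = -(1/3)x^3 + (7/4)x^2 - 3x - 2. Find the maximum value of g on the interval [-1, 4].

37/12

The derivative is -x^2 + (7/2)x - 3, which vanishes at x = 3/2 and x = 2.
Evaluating at the critical points and endpoints: g(-1) = 37/12, g(3/2) = -59/16, g(2) = -11/3, g(4) = -22/3.
The maximum over the interval is 37/12, attained at x = -1.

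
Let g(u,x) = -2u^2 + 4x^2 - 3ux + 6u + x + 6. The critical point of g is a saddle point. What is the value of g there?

406/41

∂g/∂u = -4u - 3x + 6 = 0 and ∂g/∂x = -3u + 8x + 1 = 0, so (u, x) = (51/41, 14/41).
The Hessian has g_{uu} = -4, g_{xx} = 8, g_{ux} = -3, giving D = -41 < 0, so the point is a saddle point.
g(51/41, 14/41) = 406/41.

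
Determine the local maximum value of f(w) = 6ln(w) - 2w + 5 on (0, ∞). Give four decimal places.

f'(w) = 6/w − 2 = 0 gives w = 3.
f''(w) = -6/w², which is negative for w > 0, so this is a local maximum.
f(3) = 6·ln(3) - 6 + 5 ≈ 5.5917.

5.5917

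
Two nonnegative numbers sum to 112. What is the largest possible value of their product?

With x + y = 112, the product is P(x) = x(112 − x).
P'(x) = 112 − 2x = 0 gives x = 56; P'' = −2 < 0, so this is the maximum.
P = 56·56 = 3136.

3136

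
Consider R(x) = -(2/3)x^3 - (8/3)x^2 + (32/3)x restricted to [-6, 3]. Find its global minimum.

-128/3

Differentiating, R'(x) = -2x^2 - (16/3)x + 32/3; which vanishes at x = -4 and x = 4/3.
Candidates: R(-6) = -16,  R(-4) = -128/3,  R(4/3) = 640/81,  R(3) = -10.
Hence the absolute minimum is -128/3 at x = -4.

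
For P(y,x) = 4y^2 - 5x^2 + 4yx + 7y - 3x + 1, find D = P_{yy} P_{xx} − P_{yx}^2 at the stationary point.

-96

∂P/∂y = 8y + 4x + 7 = 0 and ∂P/∂x = 4y - 10x - 3 = 0, so (y, x) = (-29/48, -13/24).
The Hessian has P_{yy} = 8, P_{xx} = -10, P_{yx} = 4, giving D = -96 < 0, so the point is a saddle point.
D = (8)·(-10) − (4)^2 = -96.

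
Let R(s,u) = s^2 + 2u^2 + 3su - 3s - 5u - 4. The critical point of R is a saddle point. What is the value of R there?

-6

∂R/∂s = 2s + 3u - 3 = 0 and ∂R/∂u = 3s + 4u - 5 = 0, so (s, u) = (3, -1).
The Hessian has R_{ss} = 2, R_{uu} = 4, R_{su} = 3, giving D = -1 < 0, so the point is a saddle point.
R(3, -1) = -6.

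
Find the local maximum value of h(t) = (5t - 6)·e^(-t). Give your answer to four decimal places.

h'(t) = 5·e^(-t) + (5t - 6)·(-1)·e^(-t) = (-5t + 11)·e^(-t). Since e^(-t) > 0, the only critical point is t = 11/5.
h''(11/5) has the same sign as -5 < 0, so this is a local maximum.
h(11/5) = (5)·e^(-11/5) ≈ 0.5540.

0.5540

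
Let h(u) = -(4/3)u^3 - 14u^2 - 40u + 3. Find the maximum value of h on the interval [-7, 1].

Differentiating, h'(u) = -4u^2 - 28u - 40; which vanishes at u = -5 and u = -2.
Candidates: h(-7) = 163/3,  h(-5) = 59/3,  h(-2) = 113/3,  h(1) = -157/3.
The maximum over the interval is 163/3, attained at u = -7.

163/3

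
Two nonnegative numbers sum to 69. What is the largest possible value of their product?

With x + y = 69, the product is P(x) = x(69 − x).
P'(x) = 69 − 2x = 0 gives x = 69/2; P'' = −2 < 0, so this is the maximum.
P = 69/2·69/2 = 4761/4.

4761/4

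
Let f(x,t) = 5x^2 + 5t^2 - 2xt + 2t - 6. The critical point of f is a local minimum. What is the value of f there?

-149/24

∂f/∂x = 10x - 2t = 0 and ∂f/∂t = -2x + 10t + 2 = 0, so (x, t) = (-1/24, -5/24).
The Hessian has f_{xx} = 10, f_{tt} = 10, f_{xt} = -2, giving D = 96 > 0 with f_{xx} > 0, so the point is a local minimum.
f(-1/24, -5/24) = -149/24.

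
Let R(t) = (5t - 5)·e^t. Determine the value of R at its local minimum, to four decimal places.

R'(t) = 5·e^t + (5t - 5)·1·e^t = (5t)·e^t. Since e^t > 0, the only critical point is t = 0.
R''(0) has the same sign as 5 > 0, so this is a local minimum.
R(0) = (-5)·e^(0) ≈ -5.0000.

-5.0000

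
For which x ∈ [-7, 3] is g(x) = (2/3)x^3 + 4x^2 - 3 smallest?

Differentiating, g'(x) = 2x^2 + 8x; which vanishes at x = -4 and x = 0.
Evaluating at the critical points and endpoints: g(-7) = -107/3; g(-4) = 55/3; g(0) = -3; g(3) = 51.
So the minimum is g(-7) = -107/3.

-7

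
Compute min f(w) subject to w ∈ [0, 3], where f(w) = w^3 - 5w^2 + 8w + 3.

3

Differentiating, f'(w) = 3w^2 - 10w + 8; which vanishes at w = 4/3 and w = 2.
Candidates: f(0) = 3, f(4/3) = 193/27, f(2) = 7, f(3) = 9.
The minimum over the interval is 3, attained at w = 0.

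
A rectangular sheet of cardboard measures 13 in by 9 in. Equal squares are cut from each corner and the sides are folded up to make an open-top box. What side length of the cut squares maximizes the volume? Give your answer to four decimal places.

1.7446

With cut size x, the volume is V(x) = x(13 − 2x)(9 − 2x) for 0 < x < 4.5.
V'(x) = 12x^2 − 88x + 117. Setting V'(x) = 0 gives x ≈ 1.7446 (the root in (0, 4.5)).
V''(x) = 24x − 88 is negative there, so this is the maximum; V ≈ 91.4382.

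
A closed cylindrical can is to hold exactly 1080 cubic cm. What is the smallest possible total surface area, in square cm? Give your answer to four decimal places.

582.7251

With radius r and height h, πr²h = 1080 so h = 1080/(πr²), and S(r) = 2πr² + 2πrh = 2πr² + 2·1080/r.
S'(r) = 4πr − 2·1080/r² = 0 ⇒ r³ = 1080/(2π), so r ≈ 5.5601 and h = 2r ≈ 11.1202.
S''(r) = 4π + 4·1080/r³ > 0, so this is the minimum; S ≈ 582.7251.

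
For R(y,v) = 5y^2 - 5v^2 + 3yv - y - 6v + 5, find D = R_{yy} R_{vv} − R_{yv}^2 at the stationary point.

∂R/∂y = 10y + 3v - 1 = 0 and ∂R/∂v = 3y - 10v - 6 = 0, so (y, v) = (28/109, -57/109).
The Hessian has R_{yy} = 10, R_{vv} = -10, R_{yv} = 3, giving D = -109 < 0, so the point is a saddle point.
D = (10)·(-10) − (3)^2 = -109.

-109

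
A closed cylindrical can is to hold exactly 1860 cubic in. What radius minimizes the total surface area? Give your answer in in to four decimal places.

6.6647

With radius r and height h, πr²h = 1860 so h = 1860/(πr²), and S(r) = 2πr² + 2πrh = 2πr² + 2·1860/r.
S'(r) = 4πr − 2·1860/r² = 0 ⇒ r³ = 1860/(2π), so r ≈ 6.6647 and h = 2r ≈ 13.3293.
S''(r) = 4π + 4·1860/r³ > 0, so this is the minimum; S ≈ 837.2526.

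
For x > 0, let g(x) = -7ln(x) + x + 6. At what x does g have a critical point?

g'(x) = -7/x + 1 = 0 gives x = 7.
g''(x) = 7/x², which is positive for x > 0, so this is a local minimum.
g(7) = -7·ln(7) + 7 + 6 ≈ -0.6214.

7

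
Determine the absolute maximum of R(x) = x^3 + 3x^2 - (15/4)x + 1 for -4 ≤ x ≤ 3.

175/4

Differentiating, R'(x) = 3x^2 + 6x - 15/4; which vanishes at x = -5/2 and x = 1/2.
Evaluating at the critical points and endpoints: R(-4) = 0,  R(-5/2) = 27/2,  R(1/2) = 0,  R(3) = 175/4.
So the maximum is R(3) = 175/4.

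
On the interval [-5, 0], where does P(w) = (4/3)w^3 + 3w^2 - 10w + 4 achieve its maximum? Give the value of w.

The derivative is 4w^2 + 6w - 10, whose only zero in [-5, 0] is w = -5/2.
Evaluating at the critical points and endpoints: P(-5) = -113/3; P(-5/2) = 323/12; P(0) = 4.
Hence the absolute maximum is 323/12 at w = -5/2.

-5/2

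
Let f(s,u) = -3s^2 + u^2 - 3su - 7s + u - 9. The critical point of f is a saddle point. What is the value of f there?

-164/21

∂f/∂s = -6s - 3u - 7 = 0 and ∂f/∂u = -3s + 2u + 1 = 0, so (s, u) = (-11/21, -9/7).
The Hessian has f_{ss} = -6, f_{uu} = 2, f_{su} = -3, giving D = -21 < 0, so the point is a saddle point.
f(-11/21, -9/7) = -164/21.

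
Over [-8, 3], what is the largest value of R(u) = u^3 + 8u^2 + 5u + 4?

R'(u) = 3u^2 + 16u + 5, which vanishes at u = -5 and u = -1/3.
Evaluating at the critical points and endpoints: R(-8) = -36,  R(-5) = 54,  R(-1/3) = 86/27,  R(3) = 118.
The maximum over the interval is 118, attained at u = 3.

118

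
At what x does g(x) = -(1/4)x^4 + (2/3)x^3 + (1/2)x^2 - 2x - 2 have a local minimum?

g'(x) = -x^3 + 2x^2 + x - 2. Setting g'(x) = 0 gives x ∈ {-1, 1, 2}.
Since g''(x) = -3x^2 + 4x + 1, we get g''(-1) = -6 < 0 ⇒ local maximum; g''(1) = 2 > 0 ⇒ local minimum; g''(2) = -3 < 0 ⇒ local maximum.
So the local minimum value is g(1) = -37/12.

1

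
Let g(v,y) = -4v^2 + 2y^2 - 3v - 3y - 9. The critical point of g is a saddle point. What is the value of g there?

∂g/∂v = -8v - 3 = 0 and ∂g/∂y = 4y - 3 = 0, so (v, y) = (-3/8, 3/4).
The Hessian has g_{vv} = -8, g_{yy} = 4, g_{vy} = 0, giving D = -32 < 0, so the point is a saddle point.
g(-3/8, 3/4) = -153/16.

-153/16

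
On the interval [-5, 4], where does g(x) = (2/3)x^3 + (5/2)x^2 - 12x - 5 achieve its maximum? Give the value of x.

The derivative is 2x^2 + 5x - 12, which vanishes at x = -4 and x = 3/2.
Compare values at every candidate in [-5, 4]: g(-5) = 205/6,  g(-4) = 121/3,  g(3/2) = -121/8,  g(4) = 89/3.
Hence the absolute maximum is 121/3 at x = -4.

-4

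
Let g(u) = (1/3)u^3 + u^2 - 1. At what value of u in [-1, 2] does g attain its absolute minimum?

0

Differentiating, g'(u) = u^2 + 2u; whose only zero in [-1, 2] is u = 0.
Compare values at every candidate in [-1, 2]: g(-1) = -1/3,  g(0) = -1,  g(2) = 17/3.
Hence the absolute minimum is -1 at u = 0.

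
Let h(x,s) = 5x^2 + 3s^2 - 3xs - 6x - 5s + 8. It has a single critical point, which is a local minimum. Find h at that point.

5/3

∂h/∂x = 10x - 3s - 6 = 0 and ∂h/∂s = -3x + 6s - 5 = 0, so (x, s) = (1, 4/3).
The Hessian has h_{xx} = 10, h_{ss} = 6, h_{xs} = -3, giving D = 51 > 0 with h_{xx} > 0, so the point is a local minimum.
h(1, 4/3) = 5/3.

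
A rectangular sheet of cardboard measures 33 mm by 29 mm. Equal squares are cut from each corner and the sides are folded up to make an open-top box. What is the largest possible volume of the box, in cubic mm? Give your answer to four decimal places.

With cut size x, the volume is V(x) = x(33 − 2x)(29 − 2x) for 0 < x < 14.5.
V'(x) = 12x^2 − 248x + 957. Setting V'(x) = 0 gives x ≈ 5.1345 (the root in (0, 14.5)).
V''(x) = 24x − 248 is negative there, so this is the maximum; V ≈ 2186.1385.

2186.1385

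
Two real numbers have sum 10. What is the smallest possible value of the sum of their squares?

With a + b = 10, a^2 + b^2 = a^2 + (10 − a)^2.
The derivative 2a − 2(10 − a) = 4a − 20 vanishes at a = 5; second derivative 4 > 0, a minimum.
The minimum is 2·(5)^2 = 50.

50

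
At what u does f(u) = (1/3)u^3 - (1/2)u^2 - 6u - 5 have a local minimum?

3

Critical points: f'(u) = u^2 - u - 6 vanishes at u = -2, 3.
Second-derivative test with f''(u) = 2u - 1: f''(-2) = -5 < 0 ⇒ local maximum; f''(3) = 5 > 0 ⇒ local minimum.
Thus f has its local minimum at u = 3, with value -37/2.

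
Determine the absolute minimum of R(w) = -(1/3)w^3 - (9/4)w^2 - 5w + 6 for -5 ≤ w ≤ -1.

109/12

Differentiating, R'(w) = -w^2 - (9/2)w - 5; which vanishes at w = -5/2 and w = -2.
Candidates: R(-5) = 197/12, R(-5/2) = 463/48, R(-2) = 29/3, R(-1) = 109/12.
So the minimum is R(-1) = 109/12.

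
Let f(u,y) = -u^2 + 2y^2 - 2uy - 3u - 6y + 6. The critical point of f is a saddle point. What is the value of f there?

∂f/∂u = -2u - 2y - 3 = 0 and ∂f/∂y = -2u + 4y - 6 = 0, so (u, y) = (-2, 1/2).
The Hessian has f_{uu} = -2, f_{yy} = 4, f_{uy} = -2, giving D = -12 < 0, so the point is a saddle point.
f(-2, 1/2) = 15/2.

15/2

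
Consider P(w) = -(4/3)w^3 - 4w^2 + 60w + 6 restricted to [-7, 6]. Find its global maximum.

114

The derivative is -4w^2 - 8w + 60, which vanishes at w = -5 and w = 3.
Candidates: P(-7) = -458/3, P(-5) = -682/3, P(3) = 114, P(6) = -66.
Hence the absolute maximum is 114 at w = 3.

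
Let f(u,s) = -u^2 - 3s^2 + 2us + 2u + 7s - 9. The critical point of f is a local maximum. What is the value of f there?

∂f/∂u = -2u + 2s + 2 = 0 and ∂f/∂s = 2u - 6s + 7 = 0, so (u, s) = (13/4, 9/4).
The Hessian has f_{uu} = -2, f_{ss} = -6, f_{us} = 2, giving D = 8 > 0 with f_{uu} < 0, so the point is a local maximum.
f(13/4, 9/4) = 17/8.

17/8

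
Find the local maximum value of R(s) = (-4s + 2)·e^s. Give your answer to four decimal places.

2.4261

R'(s) = (-4)·e^s + (-4s + 2)·1·e^s = (-4s - 2)·e^s. Since e^s > 0, the only critical point is s = -1/2.
R''(-1/2) has the same sign as -4 < 0, so this is a local maximum.
R(-1/2) = (4)·e^(-1/2) ≈ 2.4261.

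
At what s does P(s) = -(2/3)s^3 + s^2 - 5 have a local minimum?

0

P'(s) = -2s^2 + 2s. Setting P'(s) = 0 gives s ∈ {0, 1}.
P''(s) = -4s + 2. P''(0) = 2 > 0 ⇒ local minimum; P''(1) = -2 < 0 ⇒ local maximum.
So the local minimum value is P(0) = -5.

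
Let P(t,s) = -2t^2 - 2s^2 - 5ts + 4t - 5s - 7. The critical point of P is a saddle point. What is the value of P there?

∂P/∂t = -4t - 5s + 4 = 0 and ∂P/∂s = -5t - 4s - 5 = 0, so (t, s) = (-41/9, 40/9).
The Hessian has P_{tt} = -4, P_{ss} = -4, P_{ts} = -5, giving D = -9 < 0, so the point is a saddle point.
P(-41/9, 40/9) = -245/9.

-245/9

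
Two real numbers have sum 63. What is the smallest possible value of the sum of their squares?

With a + b = 63, a^2 + b^2 = a^2 + (63 − a)^2.
The derivative 2a − 2(63 − a) = 4a − 126 vanishes at a = 63/2; second derivative 4 > 0, a minimum.
The minimum is 2·(63/2)^2 = 3969/2.

3969/2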